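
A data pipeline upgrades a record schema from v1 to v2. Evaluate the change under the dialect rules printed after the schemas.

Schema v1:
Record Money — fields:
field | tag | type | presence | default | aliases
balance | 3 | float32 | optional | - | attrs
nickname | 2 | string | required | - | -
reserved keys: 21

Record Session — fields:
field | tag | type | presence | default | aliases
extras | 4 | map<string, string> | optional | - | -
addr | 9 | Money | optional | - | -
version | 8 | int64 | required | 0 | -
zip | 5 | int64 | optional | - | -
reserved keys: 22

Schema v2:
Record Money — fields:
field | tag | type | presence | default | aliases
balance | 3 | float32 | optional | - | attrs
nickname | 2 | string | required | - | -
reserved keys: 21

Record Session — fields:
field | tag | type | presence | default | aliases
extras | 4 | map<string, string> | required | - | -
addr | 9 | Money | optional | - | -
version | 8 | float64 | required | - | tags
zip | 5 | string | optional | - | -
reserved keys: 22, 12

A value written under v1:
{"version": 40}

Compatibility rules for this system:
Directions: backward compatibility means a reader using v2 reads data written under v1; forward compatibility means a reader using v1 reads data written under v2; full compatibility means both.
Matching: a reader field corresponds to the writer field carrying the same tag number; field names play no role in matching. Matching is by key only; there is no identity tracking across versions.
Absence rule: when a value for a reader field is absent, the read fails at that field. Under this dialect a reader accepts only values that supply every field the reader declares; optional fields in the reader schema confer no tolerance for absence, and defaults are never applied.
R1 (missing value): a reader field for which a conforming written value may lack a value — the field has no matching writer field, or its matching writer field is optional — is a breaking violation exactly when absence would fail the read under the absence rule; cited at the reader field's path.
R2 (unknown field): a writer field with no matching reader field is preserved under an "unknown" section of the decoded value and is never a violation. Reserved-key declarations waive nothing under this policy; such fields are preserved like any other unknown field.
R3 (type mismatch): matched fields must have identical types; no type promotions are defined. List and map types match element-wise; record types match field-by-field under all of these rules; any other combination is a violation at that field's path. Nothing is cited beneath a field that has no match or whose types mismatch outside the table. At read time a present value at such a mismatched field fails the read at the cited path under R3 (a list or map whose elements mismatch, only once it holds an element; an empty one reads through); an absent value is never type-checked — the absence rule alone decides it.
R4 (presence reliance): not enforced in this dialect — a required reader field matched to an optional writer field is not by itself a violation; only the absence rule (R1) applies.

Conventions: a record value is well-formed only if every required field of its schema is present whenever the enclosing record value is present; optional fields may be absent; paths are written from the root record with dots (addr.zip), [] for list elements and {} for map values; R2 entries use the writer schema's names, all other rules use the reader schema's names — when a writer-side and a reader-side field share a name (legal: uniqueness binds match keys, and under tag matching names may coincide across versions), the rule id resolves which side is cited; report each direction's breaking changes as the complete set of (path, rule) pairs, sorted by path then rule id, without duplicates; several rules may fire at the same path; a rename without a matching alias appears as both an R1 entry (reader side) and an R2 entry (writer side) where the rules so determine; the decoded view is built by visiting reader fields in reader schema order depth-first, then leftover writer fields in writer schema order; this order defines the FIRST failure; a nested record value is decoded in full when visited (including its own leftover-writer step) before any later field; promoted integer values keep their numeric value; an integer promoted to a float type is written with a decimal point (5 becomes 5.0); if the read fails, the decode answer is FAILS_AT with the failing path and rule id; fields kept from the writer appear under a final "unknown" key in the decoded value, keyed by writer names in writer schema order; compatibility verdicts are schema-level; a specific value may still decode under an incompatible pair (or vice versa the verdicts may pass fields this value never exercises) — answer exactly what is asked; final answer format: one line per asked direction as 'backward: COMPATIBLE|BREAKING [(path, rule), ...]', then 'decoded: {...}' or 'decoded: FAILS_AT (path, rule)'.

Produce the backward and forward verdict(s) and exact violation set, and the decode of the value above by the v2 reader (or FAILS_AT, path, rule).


backward: BREAKING [(addr, R1), (addr.balance, R1), (extras, R1), (version, R3), (zip, R1), (zip, R3)]; forward: BREAKING [(addr, R1), (addr.balance, R1), (version, R3), (zip, R1), (zip, R3)]; decoded: FAILS_AT (extras, R1)

in Session below, arrows point writer -> reader
backward for Session (reader v2, writer v1):
  extras: paired with writer extras (map<string, string> -> map<string, string>; writer optional)
  addr: paired with writer addr (Money -> Money; writer optional)
  version: paired with writer version (int64 -> float64; writer required)
  zip: paired with writer zip (int64 -> string; writer optional)
  addr.balance: paired with writer addr.balance (float32 -> float32; writer optional)
  addr.nickname: paired with writer addr.nickname (string -> string; writer required)
  breaking: (addr, R1)
  breaking: (addr.balance, R1)
  breaking: (extras, R1)
  breaking: (version, R3)
  breaking: (zip, R1)
  breaking: (zip, R3)
  => backward verdict for Session: BREAKING, 6 violation(s)
forward for Session (reader v1, writer v2):
  extras: paired with writer extras (map<string, string> -> map<string, string>; writer required)
  addr: paired with writer addr (Money -> Money; writer optional)
  version: paired with writer version (float64 -> int64; writer required)
  zip: paired with writer zip (string -> int64; writer optional)
  addr.balance: paired with writer addr.balance (float32 -> float32; writer optional)
  addr.nickname: paired with writer addr.nickname (string -> string; writer required)
  breaking: (addr, R1)
  breaking: (addr.balance, R1)
  breaking: (version, R3)
  breaking: (zip, R1)
  breaking: (zip, R3)
  => forward verdict for Session: BREAKING, 5 violation(s)
decode walk for Session under reader schema v2:
  read fails at extras under R1 (no fill)
  => FAILS_AT (extras, R1)


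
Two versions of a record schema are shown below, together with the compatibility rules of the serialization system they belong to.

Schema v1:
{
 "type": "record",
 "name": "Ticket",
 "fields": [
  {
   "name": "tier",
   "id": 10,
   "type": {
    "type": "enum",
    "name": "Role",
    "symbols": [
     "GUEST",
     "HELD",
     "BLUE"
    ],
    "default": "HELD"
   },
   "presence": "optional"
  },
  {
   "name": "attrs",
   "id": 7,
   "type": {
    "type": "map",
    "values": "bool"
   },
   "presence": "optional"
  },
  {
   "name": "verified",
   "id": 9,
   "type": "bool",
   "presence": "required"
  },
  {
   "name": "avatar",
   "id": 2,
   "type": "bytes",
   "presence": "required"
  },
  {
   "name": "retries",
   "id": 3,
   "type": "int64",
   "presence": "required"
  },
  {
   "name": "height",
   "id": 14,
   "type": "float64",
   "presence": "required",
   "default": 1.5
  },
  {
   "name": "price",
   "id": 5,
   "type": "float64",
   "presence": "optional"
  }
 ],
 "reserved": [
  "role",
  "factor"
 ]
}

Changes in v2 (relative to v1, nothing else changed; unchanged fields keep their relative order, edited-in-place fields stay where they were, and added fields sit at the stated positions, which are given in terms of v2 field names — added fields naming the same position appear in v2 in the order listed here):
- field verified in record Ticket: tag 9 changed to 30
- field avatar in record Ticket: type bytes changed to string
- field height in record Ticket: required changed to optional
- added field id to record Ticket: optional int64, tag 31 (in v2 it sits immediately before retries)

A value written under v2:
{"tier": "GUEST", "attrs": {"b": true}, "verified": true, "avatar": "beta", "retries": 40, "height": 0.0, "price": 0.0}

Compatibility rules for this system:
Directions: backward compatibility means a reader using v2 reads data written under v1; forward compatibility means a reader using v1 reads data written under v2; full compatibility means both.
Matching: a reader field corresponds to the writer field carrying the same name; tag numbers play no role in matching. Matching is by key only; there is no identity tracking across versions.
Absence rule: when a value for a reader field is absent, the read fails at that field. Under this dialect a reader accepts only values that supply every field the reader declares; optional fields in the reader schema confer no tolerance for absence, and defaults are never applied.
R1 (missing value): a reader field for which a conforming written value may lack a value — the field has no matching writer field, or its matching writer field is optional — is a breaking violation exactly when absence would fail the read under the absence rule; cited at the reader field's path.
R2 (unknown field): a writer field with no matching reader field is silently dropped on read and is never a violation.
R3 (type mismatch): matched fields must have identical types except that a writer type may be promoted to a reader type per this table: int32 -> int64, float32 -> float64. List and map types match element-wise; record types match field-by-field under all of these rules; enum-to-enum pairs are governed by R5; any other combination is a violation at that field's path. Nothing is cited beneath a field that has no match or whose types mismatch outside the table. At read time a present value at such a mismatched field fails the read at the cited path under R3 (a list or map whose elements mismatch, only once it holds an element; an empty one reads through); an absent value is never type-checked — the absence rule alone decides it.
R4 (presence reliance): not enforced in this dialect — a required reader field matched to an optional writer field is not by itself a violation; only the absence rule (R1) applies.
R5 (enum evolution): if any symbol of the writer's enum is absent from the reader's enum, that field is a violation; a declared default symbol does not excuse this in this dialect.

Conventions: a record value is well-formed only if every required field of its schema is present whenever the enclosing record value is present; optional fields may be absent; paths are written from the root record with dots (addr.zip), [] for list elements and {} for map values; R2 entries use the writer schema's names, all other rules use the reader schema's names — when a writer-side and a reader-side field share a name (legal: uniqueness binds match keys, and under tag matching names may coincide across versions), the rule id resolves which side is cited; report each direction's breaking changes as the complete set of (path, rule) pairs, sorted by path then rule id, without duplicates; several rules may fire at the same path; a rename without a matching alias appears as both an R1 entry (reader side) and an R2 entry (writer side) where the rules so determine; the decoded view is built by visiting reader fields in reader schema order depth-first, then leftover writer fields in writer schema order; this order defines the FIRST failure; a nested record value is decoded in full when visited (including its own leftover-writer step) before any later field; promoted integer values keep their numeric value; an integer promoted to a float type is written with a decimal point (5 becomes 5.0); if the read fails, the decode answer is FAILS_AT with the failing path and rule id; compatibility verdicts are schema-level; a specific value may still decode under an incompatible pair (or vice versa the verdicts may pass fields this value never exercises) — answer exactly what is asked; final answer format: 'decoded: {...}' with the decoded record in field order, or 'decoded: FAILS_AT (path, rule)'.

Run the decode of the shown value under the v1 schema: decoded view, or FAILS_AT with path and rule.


in Ticket below, arrows point writer -> reader
decoding the Ticket value with the v1 reader:
  tier := "GUEST"
  attrs := {"b": true}
  verified := true
  read fails at avatar under R3
  => FAILS_AT (avatar, R3)
the rest of the Ticket diff is inert for this question:
  field verified in record Ticket: tag 9 changed to 30 -> no rule fires on it and the decoded Ticket view is identical with or without it
  field height in record Ticket: required changed to optional -> shifts the Ticket verdicts, not this decode
  added field id to record Ticket: optional int64, tag 31 (in v2 it sits immediately before retries) -> shifts the Ticket verdicts, not this decode

decoded: FAILS_AT (avatar, R3)


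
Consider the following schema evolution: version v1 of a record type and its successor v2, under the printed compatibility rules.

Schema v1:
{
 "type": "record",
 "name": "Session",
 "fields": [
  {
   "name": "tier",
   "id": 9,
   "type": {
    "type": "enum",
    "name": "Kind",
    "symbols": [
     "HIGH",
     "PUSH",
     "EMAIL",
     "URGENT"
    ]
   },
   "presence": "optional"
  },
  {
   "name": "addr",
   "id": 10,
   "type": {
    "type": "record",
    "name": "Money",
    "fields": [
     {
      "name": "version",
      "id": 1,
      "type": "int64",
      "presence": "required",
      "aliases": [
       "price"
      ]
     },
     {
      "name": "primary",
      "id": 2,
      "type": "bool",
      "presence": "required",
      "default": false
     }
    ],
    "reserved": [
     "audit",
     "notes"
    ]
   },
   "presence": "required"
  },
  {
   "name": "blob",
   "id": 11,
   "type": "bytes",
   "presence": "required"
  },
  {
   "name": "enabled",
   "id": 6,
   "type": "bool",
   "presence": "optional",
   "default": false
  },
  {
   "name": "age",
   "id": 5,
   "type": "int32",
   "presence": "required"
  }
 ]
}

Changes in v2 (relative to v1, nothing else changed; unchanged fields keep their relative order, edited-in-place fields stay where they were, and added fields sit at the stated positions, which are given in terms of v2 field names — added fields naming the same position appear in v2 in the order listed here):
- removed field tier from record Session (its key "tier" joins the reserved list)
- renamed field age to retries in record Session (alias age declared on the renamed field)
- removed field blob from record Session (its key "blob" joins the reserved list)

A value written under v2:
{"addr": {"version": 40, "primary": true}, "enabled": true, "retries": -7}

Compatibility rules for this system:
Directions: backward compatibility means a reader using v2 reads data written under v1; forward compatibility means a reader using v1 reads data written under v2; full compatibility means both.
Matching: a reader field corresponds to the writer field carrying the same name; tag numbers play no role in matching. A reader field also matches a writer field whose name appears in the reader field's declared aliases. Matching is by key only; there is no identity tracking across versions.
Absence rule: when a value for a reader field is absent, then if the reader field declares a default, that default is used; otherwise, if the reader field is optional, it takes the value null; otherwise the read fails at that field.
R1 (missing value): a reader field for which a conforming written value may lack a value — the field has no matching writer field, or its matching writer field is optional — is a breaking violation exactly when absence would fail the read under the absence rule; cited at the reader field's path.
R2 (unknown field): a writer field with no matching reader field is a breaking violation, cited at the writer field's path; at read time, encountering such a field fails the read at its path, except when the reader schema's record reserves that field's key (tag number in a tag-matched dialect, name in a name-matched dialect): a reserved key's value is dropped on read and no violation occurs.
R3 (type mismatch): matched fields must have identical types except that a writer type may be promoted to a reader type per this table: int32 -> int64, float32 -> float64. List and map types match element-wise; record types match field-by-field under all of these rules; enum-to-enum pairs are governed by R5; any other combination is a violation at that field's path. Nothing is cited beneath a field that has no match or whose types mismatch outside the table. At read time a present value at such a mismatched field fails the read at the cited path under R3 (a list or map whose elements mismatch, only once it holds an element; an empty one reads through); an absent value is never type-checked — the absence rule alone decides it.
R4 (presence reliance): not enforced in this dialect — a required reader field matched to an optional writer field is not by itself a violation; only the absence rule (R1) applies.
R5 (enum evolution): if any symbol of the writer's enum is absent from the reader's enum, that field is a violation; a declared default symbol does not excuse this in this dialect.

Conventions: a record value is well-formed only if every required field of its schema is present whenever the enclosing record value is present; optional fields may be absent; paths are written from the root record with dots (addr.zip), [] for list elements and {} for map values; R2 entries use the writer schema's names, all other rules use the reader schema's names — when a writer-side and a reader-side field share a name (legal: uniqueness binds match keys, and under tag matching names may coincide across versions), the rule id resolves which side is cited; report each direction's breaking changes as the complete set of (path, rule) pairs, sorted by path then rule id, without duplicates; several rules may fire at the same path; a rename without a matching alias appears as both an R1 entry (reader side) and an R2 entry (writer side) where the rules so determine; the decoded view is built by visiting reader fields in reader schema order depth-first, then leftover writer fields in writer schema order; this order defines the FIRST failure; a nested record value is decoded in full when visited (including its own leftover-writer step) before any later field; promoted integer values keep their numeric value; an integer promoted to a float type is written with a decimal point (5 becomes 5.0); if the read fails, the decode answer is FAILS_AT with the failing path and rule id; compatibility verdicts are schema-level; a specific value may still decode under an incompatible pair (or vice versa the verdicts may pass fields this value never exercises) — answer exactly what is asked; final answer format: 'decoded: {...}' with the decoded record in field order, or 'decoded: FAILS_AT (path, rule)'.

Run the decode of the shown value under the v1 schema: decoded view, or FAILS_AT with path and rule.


decoded: FAILS_AT (blob, R1)

arrows below run writer -> reader for Session
decoding the Session value with the v1 reader:
  tier := null (missing; optional => null)
  addr.version := 40
  addr.primary := true
  read fails at blob under R1 (no fill)
  => FAILS_AT (blob, R1)
the rest of the Session diff is inert for this question:
  removed field tier from record Session (its key "tier" joins the reserved list) -> inert under this dialect — no rule fires on Session and the result does not move
  renamed field age to retries in record Session (alias age declared on the renamed field) -> matters for Session compatibility verdicts, not for this value's decode


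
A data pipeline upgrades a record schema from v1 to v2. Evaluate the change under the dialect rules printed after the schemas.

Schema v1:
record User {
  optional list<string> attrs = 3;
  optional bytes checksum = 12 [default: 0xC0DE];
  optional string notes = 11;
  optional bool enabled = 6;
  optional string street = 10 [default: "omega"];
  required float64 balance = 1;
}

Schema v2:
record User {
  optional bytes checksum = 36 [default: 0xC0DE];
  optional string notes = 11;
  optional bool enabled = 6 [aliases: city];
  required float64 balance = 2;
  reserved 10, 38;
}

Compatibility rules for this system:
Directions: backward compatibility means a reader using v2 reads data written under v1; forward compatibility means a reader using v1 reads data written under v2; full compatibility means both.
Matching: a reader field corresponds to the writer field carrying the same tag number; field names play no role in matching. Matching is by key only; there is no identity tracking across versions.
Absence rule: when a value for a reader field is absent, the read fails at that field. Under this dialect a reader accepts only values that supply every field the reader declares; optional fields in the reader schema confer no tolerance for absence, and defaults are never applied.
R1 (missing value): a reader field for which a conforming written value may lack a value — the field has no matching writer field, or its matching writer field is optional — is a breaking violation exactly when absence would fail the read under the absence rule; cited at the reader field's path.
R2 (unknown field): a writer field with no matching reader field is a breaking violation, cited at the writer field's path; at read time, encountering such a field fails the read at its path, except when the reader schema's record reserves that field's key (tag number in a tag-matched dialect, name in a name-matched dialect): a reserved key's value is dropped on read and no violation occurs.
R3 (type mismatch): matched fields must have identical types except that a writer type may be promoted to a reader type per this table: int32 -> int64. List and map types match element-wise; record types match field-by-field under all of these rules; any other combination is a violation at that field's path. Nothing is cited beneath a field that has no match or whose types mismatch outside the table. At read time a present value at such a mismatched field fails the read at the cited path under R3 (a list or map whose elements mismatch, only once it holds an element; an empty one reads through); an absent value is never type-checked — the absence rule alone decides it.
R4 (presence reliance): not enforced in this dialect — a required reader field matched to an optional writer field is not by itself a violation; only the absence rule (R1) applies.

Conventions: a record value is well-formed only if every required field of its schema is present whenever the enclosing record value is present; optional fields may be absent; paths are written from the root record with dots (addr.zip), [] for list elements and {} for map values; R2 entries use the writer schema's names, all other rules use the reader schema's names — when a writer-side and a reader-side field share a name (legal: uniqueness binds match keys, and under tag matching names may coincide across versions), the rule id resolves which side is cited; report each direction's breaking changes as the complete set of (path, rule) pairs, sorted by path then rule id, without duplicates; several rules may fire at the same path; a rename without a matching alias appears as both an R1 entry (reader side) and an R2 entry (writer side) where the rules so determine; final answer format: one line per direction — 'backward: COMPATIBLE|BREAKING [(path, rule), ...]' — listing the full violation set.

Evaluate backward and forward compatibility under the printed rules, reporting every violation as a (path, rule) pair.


each type pair in User: writer, then reader
backward on User — v2 reading data written by v1:
  checksum: no writer match
  notes: paired with writer notes (string -> string; writer optional)
  enabled: paired with writer enabled (bool -> bool; writer optional)
  balance: no writer match
  attrs (writer side), unknown to reader
  checksum (writer side), unknown to reader
  street (writer side), unknown to reader
  balance (writer side), unknown to reader
  rule R2 violated at attrs
  rule R1 violated at balance
  rule R2 violated at balance
  rule R1 violated at checksum
  rule R2 violated at checksum
  rule R1 violated at enabled
  rule R1 violated at notes
  => backward verdict for User: BREAKING, 7 violation(s)
forward on User — v1 reading data written by v2:
  attrs: no writer match
  checksum: no writer match
  notes: paired with writer notes (string -> string; writer optional)
  enabled: paired with writer enabled (bool -> bool; writer optional)
  street: no writer match
  balance: no writer match
  checksum (writer side), unknown to reader
  balance (writer side), unknown to reader
  rule R1 violated at attrs
  rule R1 violated at balance
  rule R2 violated at balance
  rule R1 violated at checksum
  rule R2 violated at checksum
  rule R1 violated at enabled
  rule R1 violated at notes
  rule R1 violated at street
  => forward verdict for User: BREAKING, 8 violation(s)

backward: BREAKING [(attrs, R2), (balance, R1), (balance, R2), (checksum, R1), (checksum, R2), (enabled, R1), (notes, R1)]; forward: BREAKING [(attrs, R1), (balance, R1), (balance, R2), (checksum, R1), (checksum, R2), (enabled, R1), (notes, R1), (street, R1)]


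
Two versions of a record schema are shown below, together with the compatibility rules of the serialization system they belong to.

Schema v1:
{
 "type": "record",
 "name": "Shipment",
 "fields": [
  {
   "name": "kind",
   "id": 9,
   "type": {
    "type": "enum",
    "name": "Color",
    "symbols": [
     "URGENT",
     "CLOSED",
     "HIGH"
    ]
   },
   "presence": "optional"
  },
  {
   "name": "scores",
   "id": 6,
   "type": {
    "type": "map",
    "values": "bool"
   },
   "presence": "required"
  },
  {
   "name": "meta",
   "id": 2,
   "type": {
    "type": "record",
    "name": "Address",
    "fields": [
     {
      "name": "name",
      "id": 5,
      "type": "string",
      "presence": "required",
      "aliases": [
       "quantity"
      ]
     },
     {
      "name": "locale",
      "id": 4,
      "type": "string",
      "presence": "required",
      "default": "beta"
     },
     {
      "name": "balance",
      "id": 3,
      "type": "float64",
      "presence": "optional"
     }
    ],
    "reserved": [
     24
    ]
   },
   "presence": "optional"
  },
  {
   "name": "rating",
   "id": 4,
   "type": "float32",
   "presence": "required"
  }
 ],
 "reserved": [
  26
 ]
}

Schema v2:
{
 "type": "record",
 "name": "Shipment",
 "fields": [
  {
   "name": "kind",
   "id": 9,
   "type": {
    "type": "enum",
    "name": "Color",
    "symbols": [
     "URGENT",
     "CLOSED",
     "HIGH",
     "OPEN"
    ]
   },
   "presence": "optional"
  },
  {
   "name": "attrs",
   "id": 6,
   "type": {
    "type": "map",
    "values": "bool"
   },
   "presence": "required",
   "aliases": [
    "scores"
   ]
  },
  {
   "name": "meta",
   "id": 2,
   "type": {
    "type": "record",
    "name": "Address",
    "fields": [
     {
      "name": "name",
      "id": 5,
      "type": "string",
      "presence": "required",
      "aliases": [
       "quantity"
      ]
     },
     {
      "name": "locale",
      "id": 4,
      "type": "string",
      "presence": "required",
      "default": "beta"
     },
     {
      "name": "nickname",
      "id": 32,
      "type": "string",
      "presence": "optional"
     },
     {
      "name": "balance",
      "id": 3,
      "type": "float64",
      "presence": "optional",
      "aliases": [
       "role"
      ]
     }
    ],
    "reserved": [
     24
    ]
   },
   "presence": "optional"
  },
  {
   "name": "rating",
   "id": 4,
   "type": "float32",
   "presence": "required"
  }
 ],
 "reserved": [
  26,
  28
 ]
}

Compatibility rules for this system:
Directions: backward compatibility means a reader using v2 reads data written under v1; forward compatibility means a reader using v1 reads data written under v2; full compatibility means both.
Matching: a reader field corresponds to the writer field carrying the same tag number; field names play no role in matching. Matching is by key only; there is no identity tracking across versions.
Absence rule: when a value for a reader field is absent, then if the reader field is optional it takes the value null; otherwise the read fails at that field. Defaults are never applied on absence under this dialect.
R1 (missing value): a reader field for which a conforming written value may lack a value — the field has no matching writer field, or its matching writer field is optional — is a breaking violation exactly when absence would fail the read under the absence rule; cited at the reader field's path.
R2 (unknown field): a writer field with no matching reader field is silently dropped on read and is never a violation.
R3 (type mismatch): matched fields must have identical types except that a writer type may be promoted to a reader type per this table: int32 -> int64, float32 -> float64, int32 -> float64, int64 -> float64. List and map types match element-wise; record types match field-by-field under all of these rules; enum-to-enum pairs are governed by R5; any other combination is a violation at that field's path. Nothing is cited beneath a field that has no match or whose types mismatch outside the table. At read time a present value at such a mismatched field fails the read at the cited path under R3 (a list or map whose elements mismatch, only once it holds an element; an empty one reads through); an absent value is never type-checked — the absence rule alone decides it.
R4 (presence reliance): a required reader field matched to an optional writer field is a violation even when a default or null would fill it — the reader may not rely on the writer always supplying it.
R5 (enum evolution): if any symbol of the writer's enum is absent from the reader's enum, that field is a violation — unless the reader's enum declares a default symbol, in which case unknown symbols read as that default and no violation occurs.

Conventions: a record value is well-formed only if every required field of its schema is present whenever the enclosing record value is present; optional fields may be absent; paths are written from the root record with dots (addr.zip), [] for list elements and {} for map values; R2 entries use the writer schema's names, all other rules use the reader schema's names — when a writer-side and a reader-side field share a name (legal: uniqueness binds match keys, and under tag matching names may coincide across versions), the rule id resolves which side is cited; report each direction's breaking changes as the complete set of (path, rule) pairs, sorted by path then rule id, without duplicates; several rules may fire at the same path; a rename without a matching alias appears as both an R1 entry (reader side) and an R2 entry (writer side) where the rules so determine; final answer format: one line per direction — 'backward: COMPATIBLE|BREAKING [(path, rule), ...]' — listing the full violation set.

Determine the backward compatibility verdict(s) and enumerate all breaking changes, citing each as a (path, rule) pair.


backward: COMPATIBLE []

in Shipment below, arrows point writer -> reader
backward on Shipment — v2 reading data written by v1:
  kind <- kind (Color -> Color, writer optional)
  attrs <- scores (map<string, bool> -> map<string, bool>, writer required)
  meta <- meta (Address -> Address, writer optional)
  rating <- rating (float32 -> float32, writer required)
  meta.name <- meta.name (string -> string, writer required)
  meta.locale <- meta.locale (string -> string, writer required)
  meta.nickname: no writer-side match
  meta.balance <- meta.balance (float64 -> float64, writer optional)
  => backward verdict for Shipment: COMPATIBLE, no violations
remaining Shipment differences; none change what is asked:
  renamed field scores to attrs in record Shipment (alias scores declared on the renamed field) -> no rule fires on it in Shipment's dialect; the asked verdict holds
  added field nickname to record Address: optional string, tag 32 (in v2 it sits immediately before balance) -> no rule fires on it in Shipment's dialect; the asked verdict holds
  enum Color (field kind in record Shipment): symbol OPEN added -> its effect on Shipment is confined to the forward direction, not asked


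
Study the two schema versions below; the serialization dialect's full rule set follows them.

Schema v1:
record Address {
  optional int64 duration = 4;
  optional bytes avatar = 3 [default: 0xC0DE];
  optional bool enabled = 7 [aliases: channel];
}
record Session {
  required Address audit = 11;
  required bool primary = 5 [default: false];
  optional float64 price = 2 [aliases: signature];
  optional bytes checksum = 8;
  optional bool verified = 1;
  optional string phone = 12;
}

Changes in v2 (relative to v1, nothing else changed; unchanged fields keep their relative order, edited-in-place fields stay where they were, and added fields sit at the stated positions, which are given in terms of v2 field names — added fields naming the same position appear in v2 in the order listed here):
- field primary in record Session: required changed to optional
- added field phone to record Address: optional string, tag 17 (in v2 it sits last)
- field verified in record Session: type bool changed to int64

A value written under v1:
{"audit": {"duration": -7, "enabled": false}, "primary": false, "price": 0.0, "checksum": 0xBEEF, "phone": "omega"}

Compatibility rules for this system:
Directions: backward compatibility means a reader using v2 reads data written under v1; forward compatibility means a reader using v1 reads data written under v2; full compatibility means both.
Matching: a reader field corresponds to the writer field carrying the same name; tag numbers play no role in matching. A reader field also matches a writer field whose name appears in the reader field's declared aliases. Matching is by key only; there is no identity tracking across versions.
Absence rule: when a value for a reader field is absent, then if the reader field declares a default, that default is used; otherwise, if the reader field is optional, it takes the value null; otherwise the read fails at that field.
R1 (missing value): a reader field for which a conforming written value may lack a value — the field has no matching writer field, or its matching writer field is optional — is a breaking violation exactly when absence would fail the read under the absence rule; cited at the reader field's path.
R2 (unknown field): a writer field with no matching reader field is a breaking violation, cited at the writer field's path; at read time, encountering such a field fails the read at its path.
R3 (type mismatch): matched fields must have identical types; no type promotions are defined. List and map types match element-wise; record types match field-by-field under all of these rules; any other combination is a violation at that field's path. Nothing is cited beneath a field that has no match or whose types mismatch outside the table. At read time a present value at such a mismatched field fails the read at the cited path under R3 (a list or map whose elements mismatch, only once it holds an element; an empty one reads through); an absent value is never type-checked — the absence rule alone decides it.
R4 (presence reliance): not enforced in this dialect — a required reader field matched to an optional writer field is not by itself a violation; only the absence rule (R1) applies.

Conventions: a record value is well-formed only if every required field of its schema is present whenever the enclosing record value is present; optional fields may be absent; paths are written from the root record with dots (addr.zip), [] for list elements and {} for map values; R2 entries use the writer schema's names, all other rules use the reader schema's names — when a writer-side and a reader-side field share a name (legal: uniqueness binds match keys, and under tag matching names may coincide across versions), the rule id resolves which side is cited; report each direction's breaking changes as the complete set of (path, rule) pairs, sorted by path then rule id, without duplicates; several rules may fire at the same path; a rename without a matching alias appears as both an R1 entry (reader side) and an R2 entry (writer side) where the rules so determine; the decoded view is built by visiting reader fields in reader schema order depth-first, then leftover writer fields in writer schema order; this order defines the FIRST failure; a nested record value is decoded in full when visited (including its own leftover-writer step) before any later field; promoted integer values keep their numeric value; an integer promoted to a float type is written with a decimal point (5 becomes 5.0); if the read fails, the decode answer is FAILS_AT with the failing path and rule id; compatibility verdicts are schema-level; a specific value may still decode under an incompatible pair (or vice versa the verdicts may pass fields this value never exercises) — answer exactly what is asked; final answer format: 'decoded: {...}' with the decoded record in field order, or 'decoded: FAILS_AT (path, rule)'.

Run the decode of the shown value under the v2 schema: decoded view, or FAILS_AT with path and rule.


the writer's type comes first in each Session pair
decode walk for Session under reader schema v2:
  audit.duration := -7
  audit.avatar := 0xC0DE (missing; default applied)
  audit.enabled := false
  audit.phone := null (missing; optional => null)
  primary := false
  price := 0.0
  checksum := 0xBEEF
  verified := null (missing; optional => null)
  phone := "omega"
  => decoded: {"audit": {"duration": -7, "avatar": 0xC0DE, "enabled": false, "phone": null}, "primary": false, "price": 0.0, "checksum": 0xBEEF, "verified": null, "phone": "omega"}
remaining Session differences; none change what is asked:
  field primary in record Session: required changed to optional -> triggers nothing under the printed rules; the Session answer is the same either way
  field verified in record Session: type bool changed to int64 -> shifts the Session verdicts, not this decode

decoded: {"audit": {"duration": -7, "avatar": 0xC0DE, "enabled": false, "phone": null}, "primary": false, "price": 0.0, "checksum": 0xBEEF, "verified": null, "phone": "omega"}


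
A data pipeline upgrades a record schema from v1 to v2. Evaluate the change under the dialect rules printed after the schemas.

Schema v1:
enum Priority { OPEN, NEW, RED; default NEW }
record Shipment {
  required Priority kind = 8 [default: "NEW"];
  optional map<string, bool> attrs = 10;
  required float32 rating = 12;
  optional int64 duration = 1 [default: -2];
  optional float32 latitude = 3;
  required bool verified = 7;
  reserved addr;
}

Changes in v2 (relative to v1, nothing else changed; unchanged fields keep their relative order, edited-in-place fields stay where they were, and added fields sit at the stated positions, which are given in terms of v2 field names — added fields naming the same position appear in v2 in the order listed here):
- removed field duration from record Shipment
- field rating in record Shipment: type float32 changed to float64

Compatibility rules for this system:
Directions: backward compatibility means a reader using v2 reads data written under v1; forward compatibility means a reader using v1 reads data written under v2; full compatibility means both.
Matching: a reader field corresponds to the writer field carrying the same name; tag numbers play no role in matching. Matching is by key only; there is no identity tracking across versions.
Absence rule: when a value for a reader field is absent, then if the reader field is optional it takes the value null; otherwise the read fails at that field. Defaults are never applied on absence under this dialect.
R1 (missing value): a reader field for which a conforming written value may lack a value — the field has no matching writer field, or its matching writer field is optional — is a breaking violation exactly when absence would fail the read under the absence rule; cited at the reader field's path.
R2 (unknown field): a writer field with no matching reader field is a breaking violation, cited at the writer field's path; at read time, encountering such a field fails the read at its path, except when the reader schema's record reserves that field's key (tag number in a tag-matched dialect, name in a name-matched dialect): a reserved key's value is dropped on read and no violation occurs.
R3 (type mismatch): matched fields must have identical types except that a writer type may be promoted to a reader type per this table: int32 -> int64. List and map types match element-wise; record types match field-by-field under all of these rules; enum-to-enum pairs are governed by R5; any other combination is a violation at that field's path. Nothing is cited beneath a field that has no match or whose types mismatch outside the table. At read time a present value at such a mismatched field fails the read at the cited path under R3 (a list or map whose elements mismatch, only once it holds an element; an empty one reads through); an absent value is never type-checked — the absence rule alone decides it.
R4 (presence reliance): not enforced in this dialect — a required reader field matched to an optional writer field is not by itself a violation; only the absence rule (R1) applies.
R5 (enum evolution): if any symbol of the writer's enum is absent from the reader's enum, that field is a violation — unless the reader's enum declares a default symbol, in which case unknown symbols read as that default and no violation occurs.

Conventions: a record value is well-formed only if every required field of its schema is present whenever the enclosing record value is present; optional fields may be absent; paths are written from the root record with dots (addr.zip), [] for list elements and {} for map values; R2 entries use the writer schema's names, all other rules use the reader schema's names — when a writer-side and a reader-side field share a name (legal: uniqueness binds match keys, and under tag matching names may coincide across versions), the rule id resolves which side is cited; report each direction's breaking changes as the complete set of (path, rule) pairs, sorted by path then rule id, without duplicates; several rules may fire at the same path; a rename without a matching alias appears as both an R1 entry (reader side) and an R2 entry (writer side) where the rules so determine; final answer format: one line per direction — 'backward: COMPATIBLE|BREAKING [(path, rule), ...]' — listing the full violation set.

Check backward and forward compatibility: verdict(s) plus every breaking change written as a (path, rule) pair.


backward: BREAKING [(duration, R2), (rating, R3)]; forward: BREAKING [(rating, R3)]

arrows below run writer -> reader for Shipment
checking backward for Shipment: reader v2 against writer v1:
  kind <- kind (Priority -> Priority, writer required)
  attrs <- attrs (map<string, bool> -> map<string, bool>, writer optional)
  rating <- rating (float32 -> float64, writer required)
  latitude <- latitude (float32 -> float32, writer optional)
  verified <- verified (bool -> bool, writer required)
  duration (writer side), unknown to reader
  rule R2 violated at duration
  rule R3 violated at rating
  => backward verdict for Shipment: BREAKING, 2 violation(s)
checking forward for Shipment: reader v1 against writer v2:
  kind <- kind (Priority -> Priority, writer required)
  attrs <- attrs (map<string, bool> -> map<string, bool>, writer optional)
  rating <- rating (float64 -> float32, writer required)
  no writer field matches reader duration
  latitude <- latitude (float32 -> float32, writer optional)
  verified <- verified (bool -> bool, writer required)
  rule R3 violated at rating
  => forward verdict for Shipment: BREAKING, 1 violation(s)
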